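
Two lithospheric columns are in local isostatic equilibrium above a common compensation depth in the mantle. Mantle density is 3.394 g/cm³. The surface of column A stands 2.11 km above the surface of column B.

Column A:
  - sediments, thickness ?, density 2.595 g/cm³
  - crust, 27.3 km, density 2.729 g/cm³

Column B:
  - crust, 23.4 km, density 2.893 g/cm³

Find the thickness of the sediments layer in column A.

0.914 km

Take the compensation level at the base of the deeper column (depth z_c below the surface of column A) and equate Σ ρ_i t_i down to z_c; mantle fills any gap and the z_c terms cancel.
Column A: x×2.595 + 27.3×2.729 + (z_c − 27.3 − x)×3.394
Column B: 2.11×0 + 23.4×2.893 + (z_c − 2.11 − 23.4)×3.394
The z_c×3.394 term appears on both sides and cancels. Collect the known terms of each column as K = Σ(ρt)_known − 3.394 × (depth of known layers): K_A = 74.5017 − 3.394×27.3 = −18.1545; K_B = 67.6962 − 3.394×(2.11 + 23.4) = −18.88474.
Balance: K_A − x×(3.394 − 2.595) = K_B, so x = (K_A − K_B)/(3.394 − 2.595) = 0.73024/0.799 = 0.914 km.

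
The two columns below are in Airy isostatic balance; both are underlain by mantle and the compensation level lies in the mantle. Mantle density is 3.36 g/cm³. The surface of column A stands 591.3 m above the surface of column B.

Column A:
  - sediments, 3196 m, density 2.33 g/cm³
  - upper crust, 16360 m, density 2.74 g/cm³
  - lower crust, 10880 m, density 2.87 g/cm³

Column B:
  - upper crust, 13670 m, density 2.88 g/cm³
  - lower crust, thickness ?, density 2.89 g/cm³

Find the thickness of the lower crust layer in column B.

Take the compensation level at the base of the deeper column (depth z_c below the surface of column A) and equate Σ ρ_i t_i down to z_c; mantle fills any gap and the z_c terms cancel.
Column A: 3196×2.33 + 16360×2.74 + 10880×2.87 + (z_c − 30436)×3.36
Column B: 591.3×0 + 13670×2.88 + x×2.89 + (z_c − 591.3 − 13670 − x)×3.36
The z_c×3.36 term appears on both sides and cancels. Collect the known terms of each column as K = Σ(ρt)_known − 3.36 × (depth of known layers): K_A = 83498.68 − 3.36×30436 = −18766.28; K_B = 39369.6 − 3.36×(591.3 + 13670) = −8548.368.
Balance: K_A = K_B − x×(3.36 − 2.89), so x = (K_B − K_A)/(3.36 − 2.89) = 10217.9/0.47 = 21700 m.

21700 m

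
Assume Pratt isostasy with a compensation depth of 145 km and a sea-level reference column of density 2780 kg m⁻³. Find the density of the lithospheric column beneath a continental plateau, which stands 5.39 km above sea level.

2680 kg m⁻³

Pratt balance: ρ_ref D = ρ (D + h).
ρ = ρ_ref D/(D + h) = 2780 × 145 km/(145 km + 5.39 km) = 2680 kg m⁻³.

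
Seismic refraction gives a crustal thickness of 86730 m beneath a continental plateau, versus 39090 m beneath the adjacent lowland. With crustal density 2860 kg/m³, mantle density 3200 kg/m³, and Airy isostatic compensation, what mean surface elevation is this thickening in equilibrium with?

Excess crust Δ = 86730 m − 39090 m = 47640 m, split between elevation h and root r with h + r = Δ.
Airy balance ρ_c h = (ρ_m − ρ_c) r gives r = h ρ_c/(ρ_m − ρ_c), so h (1 + ρ_c/(ρ_m − ρ_c)) = Δ, i.e. h = Δ (ρ_m − ρ_c)/ρ_m.
h = 47640 m × 340/3200 = 5060 m.

5060 m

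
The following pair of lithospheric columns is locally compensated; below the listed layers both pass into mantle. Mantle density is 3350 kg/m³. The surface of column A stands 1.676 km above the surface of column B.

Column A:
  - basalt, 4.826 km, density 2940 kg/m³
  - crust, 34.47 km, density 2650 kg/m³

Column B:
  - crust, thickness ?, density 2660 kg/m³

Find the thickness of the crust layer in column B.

Take the compensation level at the base of the deeper column (depth z_c below the surface of column A) and equate Σ ρ_i t_i down to z_c; mantle fills any gap and the z_c terms cancel.
Column A: 4.826×2940 + 34.47×2650 + (z_c − 39.296)×3350
Column B: 1.676×0 + x×2660 + (z_c − 1.676 − 0 − x)×3350
The z_c×3350 term appears on both sides and cancels. Collect the known terms of each column as K = Σ(ρt)_known − 3350 × (depth of known layers): K_A = 105533.94 − 3350×39.296 = −26107.66; K_B = 0 − 3350×(1.676 + 0) = −5614.6.
Balance: K_A = K_B − x×(3350 − 2660), so x = (K_B − K_A)/(3350 − 2660) = 20493.1/690 = 29.7 km.

29.7 km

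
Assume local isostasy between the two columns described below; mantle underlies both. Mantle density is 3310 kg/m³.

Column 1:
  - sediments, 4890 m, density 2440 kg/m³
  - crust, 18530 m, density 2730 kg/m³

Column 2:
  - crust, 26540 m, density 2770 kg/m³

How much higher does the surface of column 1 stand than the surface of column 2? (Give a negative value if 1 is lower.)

202 m

For any compensation level in the mantle, the mantle terms cancel and isostasy reduces to e = (Σt_1 − Σt_2) − (Σ(ρt)_1 − Σ(ρt)_2) / ρ_m.
Σt_1 = 23420 m; Σt_2 = 26540 m; Σ(ρt)_1 = 62518500; Σ(ρt)_2 = 73515800 (in m·kg/m³).
e = (23420 − 26540) − (62518500 − 73515800) / 3310 = 202 m.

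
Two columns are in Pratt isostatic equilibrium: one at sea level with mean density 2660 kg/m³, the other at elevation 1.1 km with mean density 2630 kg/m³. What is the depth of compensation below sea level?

96.4 km

ρ_ref D = ρ (D + h) → D (ρ_ref − ρ) = ρ h.
D = ρ h/(ρ_ref − ρ) = 2630 × 1.1 km/(2660 − 2630) = 96.4 km.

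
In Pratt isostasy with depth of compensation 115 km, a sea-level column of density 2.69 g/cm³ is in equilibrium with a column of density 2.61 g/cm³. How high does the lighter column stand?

3.52 km

ρ_ref D = ρ (D + h) → h = D (ρ_ref − ρ)/ρ.
h = 115 km × (2.69 − 2.61)/2.61 = 3.52 km.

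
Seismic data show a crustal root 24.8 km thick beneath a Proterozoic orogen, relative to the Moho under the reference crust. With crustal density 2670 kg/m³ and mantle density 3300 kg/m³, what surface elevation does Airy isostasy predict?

By Archimedes' principle applied to the lithosphere: ρ_c h = (ρ_m − ρ_c) r.
h = r (ρ_m − ρ_c) / ρ_c = 24.8 km × (3300 − 2670) / 2670 = 5.85 km.

5.85 km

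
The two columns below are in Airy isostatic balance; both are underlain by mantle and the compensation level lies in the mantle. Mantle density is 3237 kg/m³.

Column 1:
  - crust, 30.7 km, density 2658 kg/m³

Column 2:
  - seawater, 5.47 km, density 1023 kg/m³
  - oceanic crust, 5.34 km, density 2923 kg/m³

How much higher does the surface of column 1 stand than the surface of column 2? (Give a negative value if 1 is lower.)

For any compensation level in the mantle, the mantle terms cancel and isostasy reduces to e = (Σt_1 − Σt_2) − (Σ(ρt)_1 − Σ(ρt)_2) / ρ_m.
Σt_1 = 30.7 km; Σt_2 = 10.81 km; Σ(ρt)_1 = 81600.6; Σ(ρt)_2 = 21204.63 (in km·kg/m³).
e = (30.7 − 10.81) − (81600.6 − 21204.63) / 3237 = 1.23 km.

1.23 km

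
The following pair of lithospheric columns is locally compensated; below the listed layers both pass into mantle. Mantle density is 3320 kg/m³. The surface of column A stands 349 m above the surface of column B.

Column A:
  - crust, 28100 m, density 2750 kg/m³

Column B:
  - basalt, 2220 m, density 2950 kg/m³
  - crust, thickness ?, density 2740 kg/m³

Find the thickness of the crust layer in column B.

Take the compensation level at the base of the deeper column (depth z_c below the surface of column A) and equate Σ ρ_i t_i down to z_c; mantle fills any gap and the z_c terms cancel.
Column A: 28100×2750 + (z_c − 28100)×3320
Column B: 349×0 + 2220×2950 + x×2740 + (z_c − 349 − 2220 − x)×3320
The z_c×3320 term appears on both sides and cancels. Collect the known terms of each column as K = Σ(ρt)_known − 3320 × (depth of known layers): K_A = 77275000 − 3320×28100 = −16017000; K_B = 6549000 − 3320×(349 + 2220) = −1980080.
Balance: K_A = K_B − x×(3320 − 2740), so x = (K_B − K_A)/(3320 − 2740) = 14036900/580 = 24200 m.

24200 m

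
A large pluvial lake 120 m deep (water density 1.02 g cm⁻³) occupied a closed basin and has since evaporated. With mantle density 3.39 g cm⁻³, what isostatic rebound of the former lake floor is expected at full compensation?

u = d ρ_w/ρ_m = 120 m × 1.02/3.39 = 36.1 m.

36.1 m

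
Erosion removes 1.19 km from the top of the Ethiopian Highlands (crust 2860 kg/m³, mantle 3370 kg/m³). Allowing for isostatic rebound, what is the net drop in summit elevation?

Rebound u = e ρ_c/ρ_m = 1.19 km × 2860/3370 = 1.01 km.
Net surface drop = e − u = 1.19 km − 1.01 km = e (ρ_m − ρ_c)/ρ_m = 0.18 km.

0.18 km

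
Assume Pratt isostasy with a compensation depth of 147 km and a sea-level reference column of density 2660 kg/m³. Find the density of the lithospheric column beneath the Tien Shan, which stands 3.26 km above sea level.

Pratt balance: ρ_ref D = ρ (D + h).
ρ = ρ_ref D/(D + h) = 2660 × 147 km/(147 km + 3.26 km) = 2600 kg/m³.

2600 kg/m³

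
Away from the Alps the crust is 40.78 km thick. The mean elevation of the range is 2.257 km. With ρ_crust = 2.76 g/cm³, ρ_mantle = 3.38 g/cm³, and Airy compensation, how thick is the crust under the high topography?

Root depth r = h ρ_c / (ρ_m − ρ_c) = 2.257 km × 2.76 / 0.62 = 10.05 km.
Total thickness = T + h + r = 40.78 km + 2.257 km + 10.05 km = 53.1 km.

53.1 km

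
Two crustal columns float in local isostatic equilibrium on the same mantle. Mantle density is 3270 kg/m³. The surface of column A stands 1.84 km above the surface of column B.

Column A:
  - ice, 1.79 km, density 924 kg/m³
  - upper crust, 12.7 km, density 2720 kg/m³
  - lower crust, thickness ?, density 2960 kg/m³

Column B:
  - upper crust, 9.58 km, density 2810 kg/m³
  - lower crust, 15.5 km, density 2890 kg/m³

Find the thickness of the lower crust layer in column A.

16.5 km

Take the compensation level at the base of the deeper column (depth z_c below the surface of column A) and equate Σ ρ_i t_i down to z_c; mantle fills any gap and the z_c terms cancel.
Column A: 1.79×924 + 12.7×2720 + x×2960 + (z_c − 14.49 − x)×3270
Column B: 1.84×0 + 9.58×2810 + 15.5×2890 + (z_c − 1.84 − 25.08)×3270
The z_c×3270 term appears on both sides and cancels. Collect the known terms of each column as K = Σ(ρt)_known − 3270 × (depth of known layers): K_A = 36197.96 − 3270×14.49 = −11184.34; K_B = 71714.8 − 3270×(1.84 + 25.08) = −16313.6.
Balance: K_A − x×(3270 − 2960) = K_B, so x = (K_A − K_B)/(3270 − 2960) = 5129.26/310 = 16.5 km.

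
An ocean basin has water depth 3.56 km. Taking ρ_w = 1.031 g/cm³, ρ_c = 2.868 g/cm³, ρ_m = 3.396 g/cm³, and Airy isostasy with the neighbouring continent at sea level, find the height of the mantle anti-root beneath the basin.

By Archimedes' principle applied to the lithosphere: replacing crust with seawater at the top is compensated by replacing crust with mantle at the base: d (ρ_c − ρ_w) = a (ρ_m − ρ_c).
a = d (ρ_c − ρ_w)/(ρ_m − ρ_c) = 3.56 km × 1.837/0.528 = 12.4 km.

12.4 km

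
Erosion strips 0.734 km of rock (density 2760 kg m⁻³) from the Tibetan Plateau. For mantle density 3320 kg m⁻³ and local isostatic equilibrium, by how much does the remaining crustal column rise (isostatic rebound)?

Unloading: uplift u = e ρ_c/ρ_m = 0.734 km × 2760/3320 = 0.61 km.

0.61 km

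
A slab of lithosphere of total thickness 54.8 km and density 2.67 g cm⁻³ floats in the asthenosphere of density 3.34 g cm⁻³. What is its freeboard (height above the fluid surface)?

Floating equilibrium: submerged depth d = t ρ_obj/ρ_fluid = 54.8 km × 2.67/3.34 = 43.81 km.
Freeboard = t − d = 54.8 km − 43.81 km = 11 km.

11 km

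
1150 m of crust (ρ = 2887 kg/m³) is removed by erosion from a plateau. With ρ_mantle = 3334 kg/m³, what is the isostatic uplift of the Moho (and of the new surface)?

Unloading: uplift u = e ρ_c/ρ_m = 1150 m × 2887/3334 = 996 m.

996 m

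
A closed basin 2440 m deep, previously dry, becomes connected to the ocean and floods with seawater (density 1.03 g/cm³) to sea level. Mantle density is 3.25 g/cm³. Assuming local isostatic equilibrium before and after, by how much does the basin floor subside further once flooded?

After flooding the water column is d + s deep. Its weight must equal the weight of mantle displaced by the extra subsidence s: (d + s) ρ_w = s ρ_m.
s = d ρ_w / (ρ_m − ρ_w) = 2440 m × 1.03/(3.25 − 1.03) = 1130 m.

1130 m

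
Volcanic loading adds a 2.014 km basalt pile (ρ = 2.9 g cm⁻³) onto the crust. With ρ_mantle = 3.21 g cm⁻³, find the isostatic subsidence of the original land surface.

Subaerial loading: s = t ρ_load / ρ_m.
s = 2.014 km × 2.9/3.21 = 1.82 km.

1.82 km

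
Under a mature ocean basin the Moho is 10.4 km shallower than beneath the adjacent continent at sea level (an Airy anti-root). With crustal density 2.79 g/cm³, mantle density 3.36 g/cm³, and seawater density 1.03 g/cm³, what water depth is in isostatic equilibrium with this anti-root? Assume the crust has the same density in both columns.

3.37 km

Replacing a thickness d of crust by seawater at the top must be balanced by replacing crust with mantle at the base: d (ρ_c − ρ_w) = a (ρ_m − ρ_c).
d = a (ρ_m − ρ_c)/(ρ_c − ρ_w) = 10.4 km × 0.57/1.76 = 3.37 km.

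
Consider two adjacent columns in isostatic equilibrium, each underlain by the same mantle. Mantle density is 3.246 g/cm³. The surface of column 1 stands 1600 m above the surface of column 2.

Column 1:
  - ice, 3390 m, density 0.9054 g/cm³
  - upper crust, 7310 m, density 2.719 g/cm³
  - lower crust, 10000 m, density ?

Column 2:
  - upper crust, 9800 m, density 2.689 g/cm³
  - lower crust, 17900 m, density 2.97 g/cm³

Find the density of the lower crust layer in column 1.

Take the compensation level at the base of the deeper column (depth z_c below the surface of column 1) and equate Σ ρ_i t_i down to z_c; mantle fills any gap and the z_c terms cancel.
Column 1: 3390×0.9054 + 7310×2.719 + 10000×ρ + (z_c − 20700)×3.246
Column 2: 1600×0 + 9800×2.689 + 17900×2.97 + (z_c − 1600 − 27700)×3.246
The z_c×3.246 term appears on both sides and cancels. Collect the known terms of each column as K = Σ(ρt)_known − 3.246 × (depth of known layers): K_1 = 22945.196 − 3.246×20700 = −44247.004; K_2 = 79515.2 − 3.246×(1600 + 27700) = −15592.6.
Balance: K_1 + 10000×ρ = K_2, so ρ = (K_2 − K_1)/10000 = 28654.4/10000 = 2.87 g/cm³.

2.87 g/cm³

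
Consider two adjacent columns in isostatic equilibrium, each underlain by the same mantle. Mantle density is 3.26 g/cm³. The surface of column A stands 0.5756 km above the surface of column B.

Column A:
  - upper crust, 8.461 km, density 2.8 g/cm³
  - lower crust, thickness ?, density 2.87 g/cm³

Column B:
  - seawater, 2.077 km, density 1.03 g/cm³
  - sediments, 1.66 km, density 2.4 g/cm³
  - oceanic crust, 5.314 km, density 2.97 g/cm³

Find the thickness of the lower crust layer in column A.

Take the compensation level at the base of the deeper column (depth z_c below the surface of column A) and equate Σ ρ_i t_i down to z_c; mantle fills any gap and the z_c terms cancel.
Column A: 8.461×2.8 + x×2.87 + (z_c − 8.461 − x)×3.26
Column B: 0.5756×0 + 2.077×1.03 + 1.66×2.4 + 5.314×2.97 + (z_c − 0.5756 − 9.051)×3.26
The z_c×3.26 term appears on both sides and cancels. Collect the known terms of each column as K = Σ(ρt)_known − 3.26 × (depth of known layers): K_A = 23.6908 − 3.26×8.461 = −3.89206; K_B = 21.90589 − 3.26×(0.5756 + 9.051) = −9.476826.
Balance: K_A − x×(3.26 − 2.87) = K_B, so x = (K_A − K_B)/(3.26 − 2.87) = 5.58477/0.39 = 14.3 km.

14.3 km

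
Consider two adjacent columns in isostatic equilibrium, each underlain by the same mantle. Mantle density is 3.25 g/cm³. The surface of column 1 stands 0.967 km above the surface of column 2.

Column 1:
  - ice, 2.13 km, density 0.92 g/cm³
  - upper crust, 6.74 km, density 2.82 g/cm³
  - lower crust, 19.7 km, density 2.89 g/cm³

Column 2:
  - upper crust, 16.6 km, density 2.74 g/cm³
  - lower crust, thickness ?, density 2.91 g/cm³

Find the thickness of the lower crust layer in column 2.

9.84 km

Take the compensation level at the base of the deeper column (depth z_c below the surface of column 1) and equate Σ ρ_i t_i down to z_c; mantle fills any gap and the z_c terms cancel.
Column 1: 2.13×0.92 + 6.74×2.82 + 19.7×2.89 + (z_c − 28.57)×3.25
Column 2: 0.967×0 + 16.6×2.74 + x×2.91 + (z_c − 0.967 − 16.6 − x)×3.25
The z_c×3.25 term appears on both sides and cancels. Collect the known terms of each column as K = Σ(ρt)_known − 3.25 × (depth of known layers): K_1 = 77.8994 − 3.25×28.57 = −14.9531; K_2 = 45.484 − 3.25×(0.967 + 16.6) = −11.60875.
Balance: K_1 = K_2 − x×(3.25 − 2.91), so x = (K_2 − K_1)/(3.25 − 2.91) = 3.34435/0.34 = 9.84 km.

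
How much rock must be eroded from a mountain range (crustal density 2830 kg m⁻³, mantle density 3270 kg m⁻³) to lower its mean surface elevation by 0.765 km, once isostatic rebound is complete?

5.69 km

Net drop Δ = e − u = e − e ρ_c/ρ_m = e (ρ_m − ρ_c)/ρ_m.
e = Δ ρ_m/(ρ_m − ρ_c) = 0.765 km × 3270/440 = 5.69 km.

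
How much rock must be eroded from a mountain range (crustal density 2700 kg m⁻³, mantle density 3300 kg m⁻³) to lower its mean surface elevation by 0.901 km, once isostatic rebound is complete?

Net drop Δ = e − u = e − e ρ_c/ρ_m = e (ρ_m − ρ_c)/ρ_m.
e = Δ ρ_m/(ρ_m − ρ_c) = 0.901 km × 3300/600 = 4.96 km.

4.96 km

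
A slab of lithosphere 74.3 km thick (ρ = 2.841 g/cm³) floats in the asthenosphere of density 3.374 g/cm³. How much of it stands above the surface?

11.7 km

Floating equilibrium: submerged depth d = t ρ_obj/ρ_fluid = 74.3 km × 2.841/3.374 = 62.56 km.
Freeboard = t − d = 74.3 km − 62.56 km = 11.7 km.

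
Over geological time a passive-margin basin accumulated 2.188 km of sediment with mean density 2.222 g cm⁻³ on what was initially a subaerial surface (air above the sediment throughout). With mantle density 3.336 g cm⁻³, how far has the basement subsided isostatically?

1.46 km

Subaerial load: s = t ρ_sed / ρ_m = 2.188 km × 2.222/3.336 = 1.46 km.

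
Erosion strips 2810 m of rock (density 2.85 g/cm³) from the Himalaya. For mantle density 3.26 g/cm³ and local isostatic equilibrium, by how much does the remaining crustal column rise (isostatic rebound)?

2460 m

Unloading: uplift u = e ρ_c/ρ_m = 2810 m × 2.85/3.26 = 2460 m.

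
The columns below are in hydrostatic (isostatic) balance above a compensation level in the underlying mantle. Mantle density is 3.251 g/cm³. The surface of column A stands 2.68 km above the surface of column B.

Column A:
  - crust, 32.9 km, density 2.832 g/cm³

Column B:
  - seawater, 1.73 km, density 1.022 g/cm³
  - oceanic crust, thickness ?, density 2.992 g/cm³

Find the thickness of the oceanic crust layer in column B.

Take the compensation level at the base of the deeper column (depth z_c below the surface of column A) and equate Σ ρ_i t_i down to z_c; mantle fills any gap and the z_c terms cancel.
Column A: 32.9×2.832 + (z_c − 32.9)×3.251
Column B: 2.68×0 + 1.73×1.022 + x×2.992 + (z_c − 2.68 − 1.73 − x)×3.251
The z_c×3.251 term appears on both sides and cancels. Collect the known terms of each column as K = Σ(ρt)_known − 3.251 × (depth of known layers): K_A = 93.1728 − 3.251×32.9 = −13.7851; K_B = 1.76806 − 3.251×(2.68 + 1.73) = −12.56885.
Balance: K_A = K_B − x×(3.251 − 2.992), so x = (K_B − K_A)/(3.251 − 2.992) = 1.21625/0.259 = 4.7 km.

4.7 km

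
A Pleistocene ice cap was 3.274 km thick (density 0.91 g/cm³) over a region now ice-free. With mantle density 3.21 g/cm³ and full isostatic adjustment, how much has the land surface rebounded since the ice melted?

Removing the load lets mantle flow back in; uplift u satisfies ρ_ice t = ρ_m u.
u = t ρ_ice/ρ_m = 3.274 km × 0.91/3.21 = 0.928 km.

0.928 km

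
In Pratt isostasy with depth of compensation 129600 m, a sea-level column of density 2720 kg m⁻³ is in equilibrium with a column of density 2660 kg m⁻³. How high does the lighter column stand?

ρ_ref D = ρ (D + h) → h = D (ρ_ref − ρ)/ρ.
h = 129600 m × (2720 − 2660)/2660 = 2920 m.

2920 m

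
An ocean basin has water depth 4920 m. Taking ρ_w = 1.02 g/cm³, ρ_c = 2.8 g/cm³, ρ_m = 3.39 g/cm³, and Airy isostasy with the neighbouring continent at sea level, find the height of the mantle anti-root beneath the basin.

14800 m

Balancing pressure at the compensation depth: replacing crust with seawater at the top is compensated by replacing crust with mantle at the base: d (ρ_c − ρ_w) = a (ρ_m − ρ_c).
a = d (ρ_c − ρ_w)/(ρ_m − ρ_c) = 4920 m × 1.78/0.59 = 14800 m.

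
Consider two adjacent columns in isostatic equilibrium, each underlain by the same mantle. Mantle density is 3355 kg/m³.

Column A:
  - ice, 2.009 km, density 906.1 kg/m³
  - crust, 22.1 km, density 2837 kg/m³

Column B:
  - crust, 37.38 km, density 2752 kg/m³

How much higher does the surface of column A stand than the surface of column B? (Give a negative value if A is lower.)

−1.84 km

For any compensation level in the mantle, the mantle terms cancel and isostasy reduces to e = (Σt_A − Σt_B) − (Σ(ρt)_A − Σ(ρt)_B) / ρ_m.
Σt_A = 24.109 km; Σt_B = 37.38 km; Σ(ρt)_A = 64518.0549; Σ(ρt)_B = 102869.76 (in km·kg/m³).
e = (24.109 − 37.38) − (64518.0549 − 102869.76) / 3355 = −1.84 km.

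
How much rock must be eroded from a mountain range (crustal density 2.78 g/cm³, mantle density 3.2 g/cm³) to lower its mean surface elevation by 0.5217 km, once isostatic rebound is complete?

3.97 km

Net drop Δ = e − u = e − e ρ_c/ρ_m = e (ρ_m − ρ_c)/ρ_m.
e = Δ ρ_m/(ρ_m − ρ_c) = 0.5217 km × 3.2/0.42 = 3.97 km.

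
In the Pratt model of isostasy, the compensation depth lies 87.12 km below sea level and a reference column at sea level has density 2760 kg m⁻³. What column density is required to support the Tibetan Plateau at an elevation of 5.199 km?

2600 kg m⁻³

Pratt balance: ρ_ref D = ρ (D + h).
ρ = ρ_ref D/(D + h) = 2760 × 87.12 km/(87.12 km + 5.199 km) = 2600 kg m⁻³.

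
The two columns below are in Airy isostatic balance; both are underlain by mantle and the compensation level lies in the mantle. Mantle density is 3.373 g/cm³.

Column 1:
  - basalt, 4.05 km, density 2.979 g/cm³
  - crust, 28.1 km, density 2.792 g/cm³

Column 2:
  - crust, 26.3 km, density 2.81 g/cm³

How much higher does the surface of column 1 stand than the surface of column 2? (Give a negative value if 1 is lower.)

0.923 km

For any compensation level in the mantle, the mantle terms cancel and isostasy reduces to e = (Σt_1 − Σt_2) − (Σ(ρt)_1 − Σ(ρt)_2) / ρ_m.
Σt_1 = 32.15 km; Σt_2 = 26.3 km; Σ(ρt)_1 = 90.52015; Σ(ρt)_2 = 73.903 (in km·g/cm³).
e = (32.15 − 26.3) − (90.52015 − 73.903) / 3.373 = 0.923 km.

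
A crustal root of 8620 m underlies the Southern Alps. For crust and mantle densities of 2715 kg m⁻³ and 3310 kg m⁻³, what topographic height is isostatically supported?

Equating mass per unit area of the two columns: ρ_c h = (ρ_m − ρ_c) r.
h = r (ρ_m − ρ_c) / ρ_c = 8620 m × (3310 − 2715) / 2715 = 1890 m.

1890 m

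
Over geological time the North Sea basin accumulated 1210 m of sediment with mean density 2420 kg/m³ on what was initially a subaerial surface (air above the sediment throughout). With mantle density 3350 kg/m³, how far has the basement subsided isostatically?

874 m

Subaerial load: s = t ρ_sed / ρ_m = 1210 m × 2420/3350 = 874 m.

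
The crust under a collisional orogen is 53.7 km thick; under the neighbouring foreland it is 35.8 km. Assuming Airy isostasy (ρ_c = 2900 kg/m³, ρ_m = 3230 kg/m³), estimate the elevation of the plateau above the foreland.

1.83 km

Excess crust Δ = 53.7 km − 35.8 km = 17.9 km, split between elevation h and root r with h + r = Δ.
Airy balance ρ_c h = (ρ_m − ρ_c) r gives r = h ρ_c/(ρ_m − ρ_c), so h (1 + ρ_c/(ρ_m − ρ_c)) = Δ, i.e. h = Δ (ρ_m − ρ_c)/ρ_m.
h = 17.9 km × 330/3230 = 1.83 km.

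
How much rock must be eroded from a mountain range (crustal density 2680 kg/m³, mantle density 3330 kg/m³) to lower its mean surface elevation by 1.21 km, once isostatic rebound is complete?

Net drop Δ = e − u = e − e ρ_c/ρ_m = e (ρ_m − ρ_c)/ρ_m.
e = Δ ρ_m/(ρ_m − ρ_c) = 1.21 km × 3330/650 = 6.2 km.

6.2 km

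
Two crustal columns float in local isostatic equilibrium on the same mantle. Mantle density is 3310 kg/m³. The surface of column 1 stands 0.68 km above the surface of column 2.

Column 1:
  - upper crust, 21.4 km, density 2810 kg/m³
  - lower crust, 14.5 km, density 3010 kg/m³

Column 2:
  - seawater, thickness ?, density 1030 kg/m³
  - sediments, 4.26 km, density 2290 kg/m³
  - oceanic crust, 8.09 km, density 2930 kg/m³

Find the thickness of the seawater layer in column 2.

Take the compensation level at the base of the deeper column (depth z_c below the surface of column 1) and equate Σ ρ_i t_i down to z_c; mantle fills any gap and the z_c terms cancel.
Column 1: 21.4×2810 + 14.5×3010 + (z_c − 35.9)×3310
Column 2: 0.68×0 + x×1030 + 4.26×2290 + 8.09×2930 + (z_c − 0.68 − 12.35 − x)×3310
The z_c×3310 term appears on both sides and cancels. Collect the known terms of each column as K = Σ(ρt)_known − 3310 × (depth of known layers): K_1 = 103779 − 3310×35.9 = −15050; K_2 = 33459.1 − 3310×(0.68 + 12.35) = −9670.2.
Balance: K_1 = K_2 − x×(3310 − 1030), so x = (K_2 − K_1)/(3310 − 1030) = 5379.8/2280 = 2.36 km.

2.36 km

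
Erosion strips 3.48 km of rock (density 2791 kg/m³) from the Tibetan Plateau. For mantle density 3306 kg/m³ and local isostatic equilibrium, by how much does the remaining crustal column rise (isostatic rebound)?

Unloading: uplift u = e ρ_c/ρ_m = 3.48 km × 2791/3306 = 2.94 km.

2.94 km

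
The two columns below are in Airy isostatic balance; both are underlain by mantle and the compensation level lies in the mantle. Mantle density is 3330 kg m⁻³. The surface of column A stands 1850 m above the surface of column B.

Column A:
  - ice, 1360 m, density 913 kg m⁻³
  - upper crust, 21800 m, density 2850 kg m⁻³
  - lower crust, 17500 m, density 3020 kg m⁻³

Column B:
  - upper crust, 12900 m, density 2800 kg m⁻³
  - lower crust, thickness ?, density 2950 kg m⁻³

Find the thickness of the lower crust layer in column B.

16300 m

Take the compensation level at the base of the deeper column (depth z_c below the surface of column A) and equate Σ ρ_i t_i down to z_c; mantle fills any gap and the z_c terms cancel.
Column A: 1360×913 + 21800×2850 + 17500×3020 + (z_c − 40660)×3330
Column B: 1850×0 + 12900×2800 + x×2950 + (z_c − 1850 − 12900 − x)×3330
The z_c×3330 term appears on both sides and cancels. Collect the known terms of each column as K = Σ(ρt)_known − 3330 × (depth of known layers): K_A = 116221680 − 3330×40660 = −19176120; K_B = 36120000 − 3330×(1850 + 12900) = −12997500.
Balance: K_A = K_B − x×(3330 − 2950), so x = (K_B − K_A)/(3330 − 2950) = 6178620/380 = 16300 m.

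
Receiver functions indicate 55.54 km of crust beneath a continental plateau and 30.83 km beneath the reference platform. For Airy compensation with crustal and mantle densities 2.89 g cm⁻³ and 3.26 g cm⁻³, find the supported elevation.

2.8 km

Excess crust Δ = 55.54 km − 30.83 km = 24.71 km, split between elevation h and root r with h + r = Δ.
Airy balance ρ_c h = (ρ_m − ρ_c) r gives r = h ρ_c/(ρ_m − ρ_c), so h (1 + ρ_c/(ρ_m − ρ_c)) = Δ, i.e. h = Δ (ρ_m − ρ_c)/ρ_m.
h = 24.71 km × 0.37/3.26 = 2.8 km.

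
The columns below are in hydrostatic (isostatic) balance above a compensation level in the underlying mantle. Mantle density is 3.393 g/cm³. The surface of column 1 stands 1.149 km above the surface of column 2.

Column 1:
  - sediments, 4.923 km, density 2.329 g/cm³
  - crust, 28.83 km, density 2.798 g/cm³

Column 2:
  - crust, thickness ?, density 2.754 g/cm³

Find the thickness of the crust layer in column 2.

Take the compensation level at the base of the deeper column (depth z_c below the surface of column 1) and equate Σ ρ_i t_i down to z_c; mantle fills any gap and the z_c terms cancel.
Column 1: 4.923×2.329 + 28.83×2.798 + (z_c − 33.753)×3.393
Column 2: 1.149×0 + x×2.754 + (z_c − 1.149 − 0 − x)×3.393
The z_c×3.393 term appears on both sides and cancels. Collect the known terms of each column as K = Σ(ρt)_known − 3.393 × (depth of known layers): K_1 = 92.132007 − 3.393×33.753 = −22.391922; K_2 = 0 − 3.393×(1.149 + 0) = −3.898557.
Balance: K_1 = K_2 − x×(3.393 − 2.754), so x = (K_2 − K_1)/(3.393 − 2.754) = 18.4934/0.639 = 28.9 km.

28.9 km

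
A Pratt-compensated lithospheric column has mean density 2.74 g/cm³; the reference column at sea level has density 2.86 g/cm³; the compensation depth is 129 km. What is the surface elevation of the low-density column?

ρ_ref D = ρ (D + h) → h = D (ρ_ref − ρ)/ρ.
h = 129 km × (2.86 − 2.74)/2.74 = 5.65 km.

5.65 km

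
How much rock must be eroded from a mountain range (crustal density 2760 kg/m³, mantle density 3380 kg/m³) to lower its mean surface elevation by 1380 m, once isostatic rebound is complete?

Net drop Δ = e − u = e − e ρ_c/ρ_m = e (ρ_m − ρ_c)/ρ_m.
e = Δ ρ_m/(ρ_m − ρ_c) = 1380 m × 3380/620 = 7520 m.

7520 m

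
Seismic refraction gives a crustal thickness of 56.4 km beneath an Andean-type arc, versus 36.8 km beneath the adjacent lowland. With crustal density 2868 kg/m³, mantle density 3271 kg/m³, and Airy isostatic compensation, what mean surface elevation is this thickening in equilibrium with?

2.41 km

Excess crust Δ = 56.4 km − 36.8 km = 19.6 km, split between elevation h and root r with h + r = Δ.
Airy balance ρ_c h = (ρ_m − ρ_c) r gives r = h ρ_c/(ρ_m − ρ_c), so h (1 + ρ_c/(ρ_m − ρ_c)) = Δ, i.e. h = Δ (ρ_m − ρ_c)/ρ_m.
h = 19.6 km × 403/3271 = 2.41 km.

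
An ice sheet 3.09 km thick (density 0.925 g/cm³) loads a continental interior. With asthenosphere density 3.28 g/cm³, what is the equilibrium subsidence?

0.871 km

By Archimedes' principle applied to the lithosphere: the ice load ρ_ice t is balanced by mantle displaced below, ρ_m s.
s = t ρ_ice / ρ_m = 3.09 km × 0.925/3.28 = 0.871 km.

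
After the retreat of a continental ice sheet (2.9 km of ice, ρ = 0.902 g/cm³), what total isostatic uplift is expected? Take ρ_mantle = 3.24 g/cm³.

Removing the load lets mantle flow back in; uplift u satisfies ρ_ice t = ρ_m u.
u = t ρ_ice/ρ_m = 2.9 km × 0.902/3.24 = 0.807 km.

0.807 km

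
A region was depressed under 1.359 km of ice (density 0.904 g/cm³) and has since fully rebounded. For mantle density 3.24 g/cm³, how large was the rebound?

0.379 km

Removing the load lets mantle flow back in; uplift u satisfies ρ_ice t = ρ_m u.
u = t ρ_ice/ρ_m = 1.359 km × 0.904/3.24 = 0.379 km.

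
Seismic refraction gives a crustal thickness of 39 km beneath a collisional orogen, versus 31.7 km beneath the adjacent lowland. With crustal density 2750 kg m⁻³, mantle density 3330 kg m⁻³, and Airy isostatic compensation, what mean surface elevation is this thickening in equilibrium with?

1.27 km

Excess crust Δ = 39 km − 31.7 km = 7.3 km, split between elevation h and root r with h + r = Δ.
Airy balance ρ_c h = (ρ_m − ρ_c) r gives r = h ρ_c/(ρ_m − ρ_c), so h (1 + ρ_c/(ρ_m − ρ_c)) = Δ, i.e. h = Δ (ρ_m − ρ_c)/ρ_m.
h = 7.3 km × 580/3330 = 1.27 km.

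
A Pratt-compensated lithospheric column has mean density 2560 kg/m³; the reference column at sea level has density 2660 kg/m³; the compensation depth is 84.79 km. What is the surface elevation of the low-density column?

ρ_ref D = ρ (D + h) → h = D (ρ_ref − ρ)/ρ.
h = 84.79 km × (2660 − 2560)/2560 = 3.31 km.

3.31 km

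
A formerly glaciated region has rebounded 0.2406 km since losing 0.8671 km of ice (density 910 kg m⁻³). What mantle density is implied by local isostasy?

3280 kg m⁻³

ρ_m = ρ_ice t / u = 910 × 0.8671 km/0.2406 km = 3280 kg m⁻³.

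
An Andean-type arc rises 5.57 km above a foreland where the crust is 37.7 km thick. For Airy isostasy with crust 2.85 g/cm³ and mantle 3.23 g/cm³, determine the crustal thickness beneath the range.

Root depth r = h ρ_c / (ρ_m − ρ_c) = 5.57 km × 2.85 / 0.38 = 41.77 km.
Total thickness = T + h + r = 37.7 km + 5.57 km + 41.77 km = 85 km.

85 km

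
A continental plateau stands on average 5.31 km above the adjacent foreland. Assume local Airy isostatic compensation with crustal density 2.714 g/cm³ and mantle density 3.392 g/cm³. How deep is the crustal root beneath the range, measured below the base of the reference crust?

21.3 km

Balancing pressure at the compensation depth: the weight of the topography is balanced by the buoyancy of the root, ρ_c h = (ρ_m − ρ_c) r.
r = h · ρ_c / (ρ_m − ρ_c) = 5.31 km × 2.714 / (3.392 − 2.714) = 21.3 km.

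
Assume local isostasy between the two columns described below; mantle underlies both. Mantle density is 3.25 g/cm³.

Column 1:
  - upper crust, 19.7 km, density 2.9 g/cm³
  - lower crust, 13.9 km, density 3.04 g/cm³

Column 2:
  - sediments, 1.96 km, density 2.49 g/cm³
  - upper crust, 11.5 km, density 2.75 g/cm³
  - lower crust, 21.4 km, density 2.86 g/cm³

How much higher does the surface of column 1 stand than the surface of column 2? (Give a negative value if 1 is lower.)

−1.78 km

For any compensation level in the mantle, the mantle terms cancel and isostasy reduces to e = (Σt_1 − Σt_2) − (Σ(ρt)_1 − Σ(ρt)_2) / ρ_m.
Σt_1 = 33.6 km; Σt_2 = 34.86 km; Σ(ρt)_1 = 99.386; Σ(ρt)_2 = 97.7094 (in km·g/cm³).
e = (33.6 − 34.86) − (99.386 − 97.7094) / 3.25 = −1.78 km.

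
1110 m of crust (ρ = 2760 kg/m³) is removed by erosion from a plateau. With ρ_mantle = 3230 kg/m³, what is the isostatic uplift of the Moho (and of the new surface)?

948 m

Unloading: uplift u = e ρ_c/ρ_m = 1110 m × 2760/3230 = 948 m.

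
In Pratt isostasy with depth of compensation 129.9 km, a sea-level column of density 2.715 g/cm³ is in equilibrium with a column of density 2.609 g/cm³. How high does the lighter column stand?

5.28 km

ρ_ref D = ρ (D + h) → h = D (ρ_ref − ρ)/ρ.
h = 129.9 km × (2.715 − 2.609)/2.609 = 5.28 km.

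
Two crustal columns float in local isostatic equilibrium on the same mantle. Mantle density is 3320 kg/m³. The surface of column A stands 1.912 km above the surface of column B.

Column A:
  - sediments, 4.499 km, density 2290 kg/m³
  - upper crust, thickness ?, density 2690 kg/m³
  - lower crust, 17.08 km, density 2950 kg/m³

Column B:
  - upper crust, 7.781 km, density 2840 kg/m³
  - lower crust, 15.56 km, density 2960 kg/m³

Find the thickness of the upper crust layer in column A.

Take the compensation level at the base of the deeper column (depth z_c below the surface of column A) and equate Σ ρ_i t_i down to z_c; mantle fills any gap and the z_c terms cancel.
Column A: 4.499×2290 + x×2690 + 17.08×2950 + (z_c − 21.579 − x)×3320
Column B: 1.912×0 + 7.781×2840 + 15.56×2960 + (z_c − 1.912 − 23.341)×3320
The z_c×3320 term appears on both sides and cancels. Collect the known terms of each column as K = Σ(ρt)_known − 3320 × (depth of known layers): K_A = 60688.71 − 3320×21.579 = −10953.57; K_B = 68155.64 − 3320×(1.912 + 23.341) = −15684.32.
Balance: K_A − x×(3320 − 2690) = K_B, so x = (K_A − K_B)/(3320 − 2690) = 4730.75/630 = 7.51 km.

7.51 km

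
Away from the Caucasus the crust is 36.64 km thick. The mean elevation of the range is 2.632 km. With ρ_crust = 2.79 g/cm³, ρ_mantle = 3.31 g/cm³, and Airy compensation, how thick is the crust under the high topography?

53.4 km

Root depth r = h ρ_c / (ρ_m − ρ_c) = 2.632 km × 2.79 / 0.52 = 14.12 km.
Total thickness = T + h + r = 36.64 km + 2.632 km + 14.12 km = 53.4 km.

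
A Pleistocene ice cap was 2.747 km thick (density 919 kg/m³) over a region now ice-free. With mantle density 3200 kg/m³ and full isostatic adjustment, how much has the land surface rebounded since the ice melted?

Removing the load lets mantle flow back in; uplift u satisfies ρ_ice t = ρ_m u.
u = t ρ_ice/ρ_m = 2.747 km × 919/3200 = 0.789 km.

0.789 km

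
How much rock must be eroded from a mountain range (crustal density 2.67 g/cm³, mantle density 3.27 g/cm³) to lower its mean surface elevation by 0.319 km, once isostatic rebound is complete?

Net drop Δ = e − u = e − e ρ_c/ρ_m = e (ρ_m − ρ_c)/ρ_m.
e = Δ ρ_m/(ρ_m − ρ_c) = 0.319 km × 3.27/0.6 = 1.74 km.

1.74 km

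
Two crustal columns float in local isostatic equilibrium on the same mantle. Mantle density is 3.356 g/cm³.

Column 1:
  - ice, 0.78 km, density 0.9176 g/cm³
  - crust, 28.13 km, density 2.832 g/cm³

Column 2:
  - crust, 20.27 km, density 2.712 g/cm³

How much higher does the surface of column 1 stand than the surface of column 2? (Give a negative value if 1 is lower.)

For any compensation level in the mantle, the mantle terms cancel and isostasy reduces to e = (Σt_1 − Σt_2) − (Σ(ρt)_1 − Σ(ρt)_2) / ρ_m.
Σt_1 = 28.91 km; Σt_2 = 20.27 km; Σ(ρt)_1 = 80.379888; Σ(ρt)_2 = 54.97224 (in km·g/cm³).
e = (28.91 − 20.27) − (80.379888 − 54.97224) / 3.356 = 1.07 km.

1.07 km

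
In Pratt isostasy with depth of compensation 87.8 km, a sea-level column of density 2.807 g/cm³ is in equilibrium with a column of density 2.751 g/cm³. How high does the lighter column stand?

ρ_ref D = ρ (D + h) → h = D (ρ_ref − ρ)/ρ.
h = 87.8 km × (2.807 − 2.751)/2.751 = 1.79 km.

1.79 km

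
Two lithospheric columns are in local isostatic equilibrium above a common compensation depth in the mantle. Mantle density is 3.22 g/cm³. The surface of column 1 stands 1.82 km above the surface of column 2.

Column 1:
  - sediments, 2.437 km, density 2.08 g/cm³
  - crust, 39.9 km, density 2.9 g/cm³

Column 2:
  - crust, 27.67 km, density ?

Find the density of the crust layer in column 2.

2.87 g/cm³

Take the compensation level at the base of the deeper column (depth z_c below the surface of column 1) and equate Σ ρ_i t_i down to z_c; mantle fills any gap and the z_c terms cancel.
Column 1: 2.437×2.08 + 39.9×2.9 + (z_c − 42.337)×3.22
Column 2: 1.82×0 + 27.67×ρ + (z_c − 1.82 − 27.67)×3.22
The z_c×3.22 term appears on both sides and cancels. Collect the known terms of each column as K = Σ(ρt)_known − 3.22 × (depth of known layers): K_1 = 120.77896 − 3.22×42.337 = −15.54618; K_2 = 0 − 3.22×(1.82 + 27.67) = −94.9578.
Balance: K_1 = K_2 + 27.67×ρ, so ρ = (K_1 − K_2)/27.67 = 79.4116/27.67 = 2.87 g/cm³.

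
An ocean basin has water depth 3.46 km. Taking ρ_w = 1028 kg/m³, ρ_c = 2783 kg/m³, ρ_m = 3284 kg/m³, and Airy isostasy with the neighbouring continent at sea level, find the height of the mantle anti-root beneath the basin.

In Airy isostatic equilibrium: replacing crust with seawater at the top is compensated by replacing crust with mantle at the base: d (ρ_c − ρ_w) = a (ρ_m − ρ_c).
a = d (ρ_c − ρ_w)/(ρ_m − ρ_c) = 3.46 km × 1755/501 = 12.1 km.

12.1 km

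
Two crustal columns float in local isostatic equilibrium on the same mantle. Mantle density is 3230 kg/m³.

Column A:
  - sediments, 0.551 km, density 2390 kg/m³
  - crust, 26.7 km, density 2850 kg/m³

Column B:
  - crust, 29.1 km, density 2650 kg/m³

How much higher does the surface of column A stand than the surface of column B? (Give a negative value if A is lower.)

For any compensation level in the mantle, the mantle terms cancel and isostasy reduces to e = (Σt_A − Σt_B) − (Σ(ρt)_A − Σ(ρt)_B) / ρ_m.
Σt_A = 27.251 km; Σt_B = 29.1 km; Σ(ρt)_A = 77411.89; Σ(ρt)_B = 77115 (in km·kg/m³).
e = (27.251 − 29.1) − (77411.89 − 77115) / 3230 = −1.94 km.

−1.94 km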